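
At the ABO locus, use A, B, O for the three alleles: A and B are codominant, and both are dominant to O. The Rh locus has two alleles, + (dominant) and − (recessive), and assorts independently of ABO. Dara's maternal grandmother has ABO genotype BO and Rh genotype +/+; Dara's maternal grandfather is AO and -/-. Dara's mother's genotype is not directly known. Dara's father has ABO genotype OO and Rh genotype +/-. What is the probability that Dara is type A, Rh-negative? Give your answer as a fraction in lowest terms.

Dara's mother's ABO genotype from BO × AO: 1/4 AB, 1/4 AO, 1/4 BO, 1/4 OO.
Crossing each possibility with the father OO and summing P(type A): 1/4·1/2 + 1/4·1/2 + 1/4·0 + 1/4·0 = 1/4.
Similarly for Rh via the mother's Rh distribution: P(Rh-) = 1/4.
Independent loci: 1/4 × 1/4 = 1/16.

1/16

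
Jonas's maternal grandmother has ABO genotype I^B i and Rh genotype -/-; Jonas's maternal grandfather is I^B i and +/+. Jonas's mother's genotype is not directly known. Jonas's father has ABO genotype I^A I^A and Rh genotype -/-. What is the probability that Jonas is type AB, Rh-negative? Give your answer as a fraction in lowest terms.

Jonas's mother's ABO genotype from I^B i × I^B i: 1/4 I^B I^B, 1/2 I^B i, 1/4 i i.
Crossing each possibility with the father I^A I^A and summing P(type AB): 1/4·1 + 1/2·1/2 + 1/4·0 = 1/2.
Similarly for Rh via the mother's Rh distribution: P(Rh-) = 1/2.
Independent loci: 1/2 × 1/2 = 1/4.

1/4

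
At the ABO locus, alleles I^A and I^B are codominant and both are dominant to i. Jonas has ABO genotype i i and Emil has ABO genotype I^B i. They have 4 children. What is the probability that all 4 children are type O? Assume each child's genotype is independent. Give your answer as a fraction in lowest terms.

1/16

ABO cross i i × I^B i → 1/2 O, 1/2 B.
So P(type O) = 1/2 per child.
All 4 independent: (1/2)^4 = 1/16.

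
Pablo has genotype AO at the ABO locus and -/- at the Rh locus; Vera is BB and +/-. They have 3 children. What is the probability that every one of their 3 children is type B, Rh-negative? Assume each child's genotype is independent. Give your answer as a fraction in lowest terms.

ABO cross AO × BB → 1/2 B, 1/2 AB.
Rh cross -/- × +/- → 1/2 Rh+, 1/2 Rh-; so P(type B, Rh-negative) = 1/2 × 1/2 = 1/4 per child.
All 3 independent: (1/4)^3 = 1/64.

1/64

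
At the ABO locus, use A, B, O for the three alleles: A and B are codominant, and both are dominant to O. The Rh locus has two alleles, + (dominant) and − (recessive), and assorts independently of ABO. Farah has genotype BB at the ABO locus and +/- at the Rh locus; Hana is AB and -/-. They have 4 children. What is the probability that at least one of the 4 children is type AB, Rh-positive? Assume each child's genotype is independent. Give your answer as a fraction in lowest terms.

ABO cross BB × AB → 1/2 B, 1/2 AB.
Rh cross +/- × -/- → 1/2 Rh+, 1/2 Rh-; so P(type AB, Rh-positive) = 1/2 × 1/2 = 1/4 per child.
P(none) = (3/4)^4 = 81/256; P(at least one) = 1 − 81/256 = 175/256.

175/256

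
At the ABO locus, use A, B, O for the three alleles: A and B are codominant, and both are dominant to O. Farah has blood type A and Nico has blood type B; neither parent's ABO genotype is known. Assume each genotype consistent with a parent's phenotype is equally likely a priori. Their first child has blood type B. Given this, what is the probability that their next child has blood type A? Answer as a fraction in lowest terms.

1/12

Possible genotypes: Farah ∈ {AA, AO}; Nico ∈ {BB, BO}.
Weight each parental genotype pair by prior × P(type-B child):
  AO × BB: posterior weight 2/3; P(next child type A) = 0.
  AO × BO: posterior weight 1/3; P(next child type A) = 1/4.
Weighted sum = 1/12.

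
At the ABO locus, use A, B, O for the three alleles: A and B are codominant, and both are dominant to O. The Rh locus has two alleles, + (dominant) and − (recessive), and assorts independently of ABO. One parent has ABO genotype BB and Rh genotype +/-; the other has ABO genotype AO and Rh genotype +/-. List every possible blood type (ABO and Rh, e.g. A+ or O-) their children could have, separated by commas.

B+, B-, AB+, AB-

Gametes from BB × AO give offspring ABO genotypes AB, BO, i.e. phenotypes B, AB.
Rh cross +/- × +/- → phenotypes Rh+, Rh-.
Combining independently: B+, B-, AB+, AB-.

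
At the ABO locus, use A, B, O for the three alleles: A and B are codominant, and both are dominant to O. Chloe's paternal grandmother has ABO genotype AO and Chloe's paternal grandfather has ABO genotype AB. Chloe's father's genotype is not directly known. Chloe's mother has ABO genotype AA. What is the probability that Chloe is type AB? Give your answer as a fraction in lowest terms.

1/4

Chloe's father's ABO genotype from AO × AB: 1/4 AA, 1/4 AB, 1/4 AO, 1/4 BO.
Crossing each possibility with the mother AA and summing P(type AB): 1/4·0 + 1/4·1/2 + 1/4·0 + 1/4·1/2 = 1/4.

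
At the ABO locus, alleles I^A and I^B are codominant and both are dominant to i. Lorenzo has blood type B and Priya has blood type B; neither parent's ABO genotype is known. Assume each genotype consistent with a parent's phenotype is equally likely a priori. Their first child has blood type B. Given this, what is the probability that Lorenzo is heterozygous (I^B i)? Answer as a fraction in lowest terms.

Possible genotypes: Lorenzo ∈ {I^B I^B, I^B i}; Priya ∈ {I^B I^B, I^B i}.
Weight each parental genotype pair by prior × P(type-B child):
  I^B I^B × I^B I^B: posterior weight 4/15.
  I^B I^B × I^B i: posterior weight 4/15.
  I^B i × I^B I^B: posterior weight 4/15.
  I^B i × I^B i: posterior weight 1/5.
Sum the posterior weight over pairs where Lorenzo is I^B i: 7/15.

7/15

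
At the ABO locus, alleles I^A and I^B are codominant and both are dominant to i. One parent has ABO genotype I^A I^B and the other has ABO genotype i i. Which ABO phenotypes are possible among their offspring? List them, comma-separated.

Gametes from I^A I^B × i i give offspring ABO genotypes I^A i, I^B i, i.e. phenotypes A, B.

A, B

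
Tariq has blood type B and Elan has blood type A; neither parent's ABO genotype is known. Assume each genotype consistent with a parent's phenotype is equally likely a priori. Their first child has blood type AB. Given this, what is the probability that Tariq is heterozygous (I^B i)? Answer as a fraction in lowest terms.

1/3

Possible genotypes: Tariq ∈ {I^B I^B, I^B i}; Elan ∈ {I^A I^A, I^A i}.
Weight each parental genotype pair by prior × P(type-AB child):
  I^B I^B × I^A I^A: posterior weight 4/9.
  I^B I^B × I^A i: posterior weight 2/9.
  I^B i × I^A I^A: posterior weight 2/9.
  I^B i × I^A i: posterior weight 1/9.
Sum the posterior weight over pairs where Tariq is I^B i: 1/3.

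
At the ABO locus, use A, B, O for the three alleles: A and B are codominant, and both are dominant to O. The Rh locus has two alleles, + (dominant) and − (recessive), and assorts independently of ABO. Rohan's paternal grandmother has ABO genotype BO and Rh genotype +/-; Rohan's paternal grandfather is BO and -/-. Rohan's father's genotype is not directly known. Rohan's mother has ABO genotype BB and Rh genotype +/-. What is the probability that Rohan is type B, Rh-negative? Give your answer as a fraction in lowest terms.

Rohan's father's ABO genotype from BO × BO: 1/4 BB, 1/2 BO, 1/4 OO.
Crossing each possibility with the mother BB and summing P(type B): 1/4·1 + 1/2·1 + 1/4·1 = 1.
Similarly for Rh via the father's Rh distribution: P(Rh-) = 3/8.
Independent loci: 1 × 3/8 = 3/8.

3/8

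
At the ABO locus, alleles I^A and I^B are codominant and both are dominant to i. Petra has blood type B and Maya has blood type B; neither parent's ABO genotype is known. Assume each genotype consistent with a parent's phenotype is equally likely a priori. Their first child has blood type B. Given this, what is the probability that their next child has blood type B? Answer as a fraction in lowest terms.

Possible genotypes: Petra ∈ {I^B I^B, I^B i}; Maya ∈ {I^B I^B, I^B i}.
Weight each parental genotype pair by prior × P(type-B child):
  I^B I^B × I^B I^B: posterior weight 4/15; P(next child type B) = 1.
  I^B I^B × I^B i: posterior weight 4/15; P(next child type B) = 1.
  I^B i × I^B I^B: posterior weight 4/15; P(next child type B) = 1.
  I^B i × I^B i: posterior weight 1/5; P(next child type B) = 3/4.
Weighted sum = 19/20.

19/20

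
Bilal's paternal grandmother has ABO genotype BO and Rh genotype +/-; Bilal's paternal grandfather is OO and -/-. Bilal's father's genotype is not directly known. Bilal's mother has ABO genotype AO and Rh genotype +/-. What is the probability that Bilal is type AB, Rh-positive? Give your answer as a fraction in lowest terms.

Bilal's father's ABO genotype from BO × OO: 1/2 BO, 1/2 OO.
Crossing each possibility with the mother AO and summing P(type AB): 1/2·1/4 + 1/2·0 = 1/8.
Similarly for Rh via the father's Rh distribution: P(Rh+) = 5/8.
Independent loci: 1/8 × 5/8 = 5/64.

5/64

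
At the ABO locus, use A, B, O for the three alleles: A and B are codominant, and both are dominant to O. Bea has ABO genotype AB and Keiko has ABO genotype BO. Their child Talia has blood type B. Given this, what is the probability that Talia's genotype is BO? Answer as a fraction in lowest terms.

Cross AB × BO → 1/4 AB, 1/4 AO, 1/4 BB, 1/4 BO.
Type-B genotypes among offspring: BB (1/4), BO (1/4); total 1/2.
P(BO | type B) = (1/4) / (1/2) = 1/2.

1/2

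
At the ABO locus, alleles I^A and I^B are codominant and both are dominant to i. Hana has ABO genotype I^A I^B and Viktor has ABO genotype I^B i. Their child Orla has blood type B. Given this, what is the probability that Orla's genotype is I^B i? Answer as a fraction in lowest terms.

Cross I^A I^B × I^B i → 1/4 I^A I^B, 1/4 I^A i, 1/4 I^B I^B, 1/4 I^B i.
Type-B genotypes among offspring: I^B I^B (1/4), I^B i (1/4); total 1/2.
P(I^B i | type B) = (1/4) / (1/2) = 1/2.

1/2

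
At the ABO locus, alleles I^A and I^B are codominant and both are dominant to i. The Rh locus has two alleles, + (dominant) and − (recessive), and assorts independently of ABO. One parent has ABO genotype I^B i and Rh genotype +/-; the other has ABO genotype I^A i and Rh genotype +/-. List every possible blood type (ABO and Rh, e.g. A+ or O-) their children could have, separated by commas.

Gametes from I^B i × I^A i give offspring ABO genotypes I^A I^B, I^A i, I^B i, i i, i.e. phenotypes O, A, B, AB.
Rh cross +/- × +/- → phenotypes Rh+, Rh-.
Combining independently: O+, O-, A+, A-, B+, B-, AB+, AB-.

O+, O-, A+, A-, B+, B-, AB+, AB-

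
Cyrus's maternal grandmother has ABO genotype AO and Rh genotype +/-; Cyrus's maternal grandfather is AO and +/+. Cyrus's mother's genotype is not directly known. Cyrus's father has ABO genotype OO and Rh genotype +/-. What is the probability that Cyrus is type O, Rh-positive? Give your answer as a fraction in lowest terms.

7/16

Cyrus's mother's ABO genotype from AO × AO: 1/4 AA, 1/2 AO, 1/4 OO.
Crossing each possibility with the father OO and summing P(type O): 1/4·0 + 1/2·1/2 + 1/4·1 = 1/2.
Similarly for Rh via the mother's Rh distribution: P(Rh+) = 7/8.
Independent loci: 1/2 × 7/8 = 7/16.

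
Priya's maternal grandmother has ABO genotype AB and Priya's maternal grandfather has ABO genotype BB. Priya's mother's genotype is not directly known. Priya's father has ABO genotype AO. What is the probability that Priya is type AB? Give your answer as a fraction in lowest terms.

Priya's mother's ABO genotype from AB × BB: 1/2 AB, 1/2 BB.
Crossing each possibility with the father AO and summing P(type AB): 1/2·1/4 + 1/2·1/2 = 3/8.

3/8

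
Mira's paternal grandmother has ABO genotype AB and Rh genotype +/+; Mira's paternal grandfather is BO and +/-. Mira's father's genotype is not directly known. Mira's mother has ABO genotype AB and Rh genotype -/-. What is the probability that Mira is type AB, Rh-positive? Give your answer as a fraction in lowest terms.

9/32

Mira's father's ABO genotype from AB × BO: 1/4 AB, 1/4 AO, 1/4 BB, 1/4 BO.
Crossing each possibility with the mother AB and summing P(type AB): 1/4·1/2 + 1/4·1/4 + 1/4·1/2 + 1/4·1/4 = 3/8.
Similarly for Rh via the father's Rh distribution: P(Rh+) = 3/4.
Independent loci: 3/8 × 3/4 = 9/32.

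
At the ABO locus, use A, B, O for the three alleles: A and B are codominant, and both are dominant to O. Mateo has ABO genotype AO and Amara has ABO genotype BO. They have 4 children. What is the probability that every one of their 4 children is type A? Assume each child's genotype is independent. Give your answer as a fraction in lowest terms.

ABO cross AO × BO → 1/4 O, 1/4 A, 1/4 B, 1/4 AB.
So P(type A) = 1/4 per child.
All 4 independent: (1/4)^4 = 1/256.

1/256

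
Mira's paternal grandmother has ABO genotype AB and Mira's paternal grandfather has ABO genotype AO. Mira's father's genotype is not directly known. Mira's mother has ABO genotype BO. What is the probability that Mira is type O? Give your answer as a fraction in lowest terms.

Mira's father's ABO genotype from AB × AO: 1/4 AA, 1/4 AB, 1/4 AO, 1/4 BO.
Crossing each possibility with the mother BO and summing P(type O): 1/4·0 + 1/4·0 + 1/4·1/4 + 1/4·1/4 = 1/8.

1/8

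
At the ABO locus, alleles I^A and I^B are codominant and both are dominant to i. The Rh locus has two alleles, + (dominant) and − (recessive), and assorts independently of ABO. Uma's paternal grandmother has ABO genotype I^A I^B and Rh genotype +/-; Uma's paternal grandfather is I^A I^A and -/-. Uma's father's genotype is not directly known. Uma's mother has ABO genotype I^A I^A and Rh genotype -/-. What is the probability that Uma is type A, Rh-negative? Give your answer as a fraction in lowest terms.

Uma's father's ABO genotype from I^A I^B × I^A I^A: 1/2 I^A I^A, 1/2 I^A I^B.
Crossing each possibility with the mother I^A I^A and summing P(type A): 1/2·1 + 1/2·1/2 = 3/4.
Similarly for Rh via the father's Rh distribution: P(Rh-) = 3/4.
Independent loci: 3/4 × 3/4 = 9/16.

9/16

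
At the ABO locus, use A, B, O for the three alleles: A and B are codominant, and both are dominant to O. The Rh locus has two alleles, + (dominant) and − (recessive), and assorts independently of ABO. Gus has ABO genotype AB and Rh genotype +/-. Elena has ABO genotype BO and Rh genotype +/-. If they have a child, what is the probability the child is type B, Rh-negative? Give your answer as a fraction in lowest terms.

1/8

ABO cross AB × BO → offspring phenotypes: 1/4 A, 1/2 B, 1/4 AB.
Rh cross +/- × +/- → 3/4 Rh+, 1/4 Rh-.
Independent loci: P(type B, Rh-negative) = 1/2 × 1/4 = 1/8.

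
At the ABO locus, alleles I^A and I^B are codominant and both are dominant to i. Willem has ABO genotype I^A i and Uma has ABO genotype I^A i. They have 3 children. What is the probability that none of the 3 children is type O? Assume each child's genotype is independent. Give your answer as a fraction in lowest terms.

27/64

ABO cross I^A i × I^A i → 1/4 O, 3/4 A.
So P(type O) = 1/4 per child.
P(not type O) = 3/4 for one child; (3/4)^3 = 27/64.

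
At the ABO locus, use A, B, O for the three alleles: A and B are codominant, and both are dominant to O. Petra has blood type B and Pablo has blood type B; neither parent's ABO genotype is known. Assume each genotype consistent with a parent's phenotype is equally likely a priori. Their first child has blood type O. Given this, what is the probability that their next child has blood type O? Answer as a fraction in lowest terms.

1/4

Possible genotypes: Petra ∈ {BB, BO}; Pablo ∈ {BB, BO}.
Weight each parental genotype pair by prior × P(type-O child):
  BO × BO: posterior weight 1; P(next child type O) = 1/4.
Weighted sum = 1/4.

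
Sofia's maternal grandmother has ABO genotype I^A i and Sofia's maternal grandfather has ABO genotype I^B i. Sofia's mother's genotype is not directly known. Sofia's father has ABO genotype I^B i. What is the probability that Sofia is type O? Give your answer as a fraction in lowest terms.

Sofia's mother's ABO genotype from I^A i × I^B i: 1/4 I^A I^B, 1/4 I^A i, 1/4 I^B i, 1/4 i i.
Crossing each possibility with the father I^B i and summing P(type O): 1/4·0 + 1/4·1/4 + 1/4·1/4 + 1/4·1/2 = 1/4.

1/4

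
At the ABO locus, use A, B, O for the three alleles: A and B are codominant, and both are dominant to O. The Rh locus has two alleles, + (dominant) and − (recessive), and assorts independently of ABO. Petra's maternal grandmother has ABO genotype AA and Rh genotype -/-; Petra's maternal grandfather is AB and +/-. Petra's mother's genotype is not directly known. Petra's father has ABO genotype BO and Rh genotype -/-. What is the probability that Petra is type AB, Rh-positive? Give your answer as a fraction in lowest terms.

Petra's mother's ABO genotype from AA × AB: 1/2 AA, 1/2 AB.
Crossing each possibility with the father BO and summing P(type AB): 1/2·1/2 + 1/2·1/4 = 3/8.
Similarly for Rh via the mother's Rh distribution: P(Rh+) = 1/4.
Independent loci: 3/8 × 1/4 = 3/32.

3/32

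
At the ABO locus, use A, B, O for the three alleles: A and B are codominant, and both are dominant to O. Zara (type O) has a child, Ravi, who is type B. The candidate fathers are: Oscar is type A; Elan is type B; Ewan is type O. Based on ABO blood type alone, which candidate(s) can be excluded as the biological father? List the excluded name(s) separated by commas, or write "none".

A candidate is excluded only if no genotype consistent with his phenotype could produce a type B child with a type O mother.
Oscar (type A): no genotype consistent with that phenotype can produce a type-B child with a type-O mother.
Ewan (type O): no genotype consistent with that phenotype can produce a type-B child with a type-O mother.

Oscar, Ewan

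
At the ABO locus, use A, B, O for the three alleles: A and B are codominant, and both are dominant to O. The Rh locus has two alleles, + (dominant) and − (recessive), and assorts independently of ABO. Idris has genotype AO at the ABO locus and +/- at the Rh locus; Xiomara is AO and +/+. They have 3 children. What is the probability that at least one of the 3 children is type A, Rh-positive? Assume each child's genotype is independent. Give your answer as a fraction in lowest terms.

63/64

ABO cross AO × AO → 1/4 O, 3/4 A.
Rh cross +/- × +/+ → 1 Rh+; so P(type A, Rh-positive) = 3/4 × 1 = 3/4 per child.
P(none) = (1/4)^3 = 1/64; P(at least one) = 1 − 1/64 = 63/64.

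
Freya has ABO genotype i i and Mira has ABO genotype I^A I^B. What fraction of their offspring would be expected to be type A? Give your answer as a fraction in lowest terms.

ABO cross i i × I^A I^B → offspring phenotypes: 1/2 A, 1/2 B.
So P(type A) = 1/2.

1/2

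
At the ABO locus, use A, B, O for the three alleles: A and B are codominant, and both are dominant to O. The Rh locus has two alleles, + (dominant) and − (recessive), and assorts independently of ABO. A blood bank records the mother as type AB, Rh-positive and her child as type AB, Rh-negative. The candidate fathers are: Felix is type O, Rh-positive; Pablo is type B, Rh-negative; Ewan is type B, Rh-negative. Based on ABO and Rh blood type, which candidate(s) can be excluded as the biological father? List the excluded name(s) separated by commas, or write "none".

A candidate is excluded only if no genotype consistent with his phenotype could produce a type AB, Rh-negative child with a type AB, Rh-positive mother.
Felix (type O, Rh+): no genotype consistent with that phenotype can produce a type-AB Rh- child with a type-AB mother.

Felix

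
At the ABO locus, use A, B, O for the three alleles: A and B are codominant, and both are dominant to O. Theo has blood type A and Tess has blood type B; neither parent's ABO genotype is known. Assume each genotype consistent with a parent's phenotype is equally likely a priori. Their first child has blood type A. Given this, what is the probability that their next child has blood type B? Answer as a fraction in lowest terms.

1/12

Possible genotypes: Theo ∈ {AA, AO}; Tess ∈ {BB, BO}.
Weight each parental genotype pair by prior × P(type-A child):
  AA × BO: posterior weight 2/3; P(next child type B) = 0.
  AO × BO: posterior weight 1/3; P(next child type B) = 1/4.
Weighted sum = 1/12.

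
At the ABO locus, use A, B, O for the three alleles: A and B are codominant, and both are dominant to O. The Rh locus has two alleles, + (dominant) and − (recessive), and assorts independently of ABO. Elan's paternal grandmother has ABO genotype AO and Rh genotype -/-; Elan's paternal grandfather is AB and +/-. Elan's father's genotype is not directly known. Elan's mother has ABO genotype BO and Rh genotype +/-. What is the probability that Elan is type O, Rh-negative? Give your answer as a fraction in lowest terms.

3/64

Elan's father's ABO genotype from AO × AB: 1/4 AA, 1/4 AB, 1/4 AO, 1/4 BO.
Crossing each possibility with the mother BO and summing P(type O): 1/4·0 + 1/4·0 + 1/4·1/4 + 1/4·1/4 = 1/8.
Similarly for Rh via the father's Rh distribution: P(Rh-) = 3/8.
Independent loci: 1/8 × 3/8 = 3/64.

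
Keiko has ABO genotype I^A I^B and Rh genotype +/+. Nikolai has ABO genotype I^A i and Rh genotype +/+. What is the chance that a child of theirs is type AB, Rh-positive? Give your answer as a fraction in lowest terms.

ABO cross I^A I^B × I^A i → offspring phenotypes: 1/2 A, 1/4 B, 1/4 AB.
Rh cross +/+ × +/+ → 1 Rh+.
Independent loci: P(type AB, Rh-positive) = 1/4 × 1 = 1/4.

1/4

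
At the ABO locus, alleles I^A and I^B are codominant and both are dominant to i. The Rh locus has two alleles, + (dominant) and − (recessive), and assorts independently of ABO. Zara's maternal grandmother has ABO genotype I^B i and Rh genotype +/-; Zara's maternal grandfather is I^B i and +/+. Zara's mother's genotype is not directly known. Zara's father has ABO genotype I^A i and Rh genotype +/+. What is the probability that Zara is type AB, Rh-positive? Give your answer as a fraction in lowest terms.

1/4

Zara's mother's ABO genotype from I^B i × I^B i: 1/4 I^B I^B, 1/2 I^B i, 1/4 i i.
Crossing each possibility with the father I^A i and summing P(type AB): 1/4·1/2 + 1/2·1/4 + 1/4·0 = 1/4.
Similarly for Rh via the mother's Rh distribution: P(Rh+) = 1.
Independent loci: 1/4 × 1 = 1/4.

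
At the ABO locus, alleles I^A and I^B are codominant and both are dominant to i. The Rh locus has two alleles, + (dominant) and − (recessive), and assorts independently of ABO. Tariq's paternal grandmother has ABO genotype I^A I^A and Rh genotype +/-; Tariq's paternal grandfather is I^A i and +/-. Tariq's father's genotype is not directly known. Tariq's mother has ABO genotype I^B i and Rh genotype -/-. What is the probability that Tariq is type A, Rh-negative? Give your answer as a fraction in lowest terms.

Tariq's father's ABO genotype from I^A I^A × I^A i: 1/2 I^A I^A, 1/2 I^A i.
Crossing each possibility with the mother I^B i and summing P(type A): 1/2·1/2 + 1/2·1/4 = 3/8.
Similarly for Rh via the father's Rh distribution: P(Rh-) = 1/2.
Independent loci: 3/8 × 1/2 = 3/16.

3/16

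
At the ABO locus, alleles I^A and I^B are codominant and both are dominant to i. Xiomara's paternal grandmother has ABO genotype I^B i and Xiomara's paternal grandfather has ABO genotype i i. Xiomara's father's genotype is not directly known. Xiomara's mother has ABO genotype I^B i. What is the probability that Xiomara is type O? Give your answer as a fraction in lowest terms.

3/8

Xiomara's father's ABO genotype from I^B i × i i: 1/2 I^B i, 1/2 i i.
Crossing each possibility with the mother I^B i and summing P(type O): 1/2·1/4 + 1/2·1/2 = 3/8.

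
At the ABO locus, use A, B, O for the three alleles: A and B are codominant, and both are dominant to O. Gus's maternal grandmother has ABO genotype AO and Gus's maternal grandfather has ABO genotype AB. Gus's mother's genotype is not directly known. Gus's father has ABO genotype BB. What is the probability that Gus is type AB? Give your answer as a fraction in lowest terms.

Gus's mother's ABO genotype from AO × AB: 1/4 AA, 1/4 AB, 1/4 AO, 1/4 BO.
Crossing each possibility with the father BB and summing P(type AB): 1/4·1 + 1/4·1/2 + 1/4·1/2 + 1/4·0 = 1/2.

1/2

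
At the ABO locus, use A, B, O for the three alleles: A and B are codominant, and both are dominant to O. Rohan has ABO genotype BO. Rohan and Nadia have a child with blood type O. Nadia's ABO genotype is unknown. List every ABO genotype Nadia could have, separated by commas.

For each candidate genotype of Nadia, check whether crossing it with BO can produce every observed child phenotype.
  AA → possible child types {A, AB} ✗
  AB → possible child types {A, B, AB} ✗
  AO → possible child types {O, A, B, AB} ✓
  BB → possible child types {B} ✗
  BO → possible child types {O, B} ✓
  OO → possible child types {O, B} ✓

AO, BO, OO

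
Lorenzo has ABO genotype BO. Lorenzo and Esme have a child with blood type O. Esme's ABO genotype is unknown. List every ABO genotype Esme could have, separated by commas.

For each candidate genotype of Esme, check whether crossing it with BO can produce every observed child phenotype.
  AA → possible child types {A, AB} ✗
  AB → possible child types {A, B, AB} ✗
  AO → possible child types {O, A, B, AB} ✓
  BB → possible child types {B} ✗
  BO → possible child types {O, B} ✓
  OO → possible child types {O, B} ✓

AO, BO, OO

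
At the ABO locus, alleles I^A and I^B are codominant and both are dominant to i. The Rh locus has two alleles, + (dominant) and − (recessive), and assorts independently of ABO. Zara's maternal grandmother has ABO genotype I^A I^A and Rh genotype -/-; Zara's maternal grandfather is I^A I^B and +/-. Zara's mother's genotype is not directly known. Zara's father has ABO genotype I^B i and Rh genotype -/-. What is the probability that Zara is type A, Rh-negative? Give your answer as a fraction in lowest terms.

Zara's mother's ABO genotype from I^A I^A × I^A I^B: 1/2 I^A I^A, 1/2 I^A I^B.
Crossing each possibility with the father I^B i and summing P(type A): 1/2·1/2 + 1/2·1/4 = 3/8.
Similarly for Rh via the mother's Rh distribution: P(Rh-) = 3/4.
Independent loci: 3/8 × 3/4 = 9/32.

9/32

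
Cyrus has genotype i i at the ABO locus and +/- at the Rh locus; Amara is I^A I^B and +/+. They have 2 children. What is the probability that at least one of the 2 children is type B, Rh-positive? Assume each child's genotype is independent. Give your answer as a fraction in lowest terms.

ABO cross i i × I^A I^B → 1/2 A, 1/2 B.
Rh cross +/- × +/+ → 1 Rh+; so P(type B, Rh-positive) = 1/2 × 1 = 1/2 per child.
P(none) = (1/2)^2 = 1/4; P(at least one) = 1 − 1/4 = 3/4.

3/4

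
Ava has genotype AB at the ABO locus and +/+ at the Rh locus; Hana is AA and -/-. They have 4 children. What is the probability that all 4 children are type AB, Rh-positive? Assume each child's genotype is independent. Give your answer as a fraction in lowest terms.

ABO cross AB × AA → 1/2 A, 1/2 AB.
Rh cross +/+ × -/- → 1 Rh+; so P(type AB, Rh-positive) = 1/2 × 1 = 1/2 per child.
All 4 independent: (1/2)^4 = 1/16.

1/16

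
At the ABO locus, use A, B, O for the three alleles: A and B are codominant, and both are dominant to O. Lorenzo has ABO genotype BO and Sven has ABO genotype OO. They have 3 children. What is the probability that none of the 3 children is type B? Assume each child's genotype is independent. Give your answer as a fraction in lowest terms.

1/8

ABO cross BO × OO → 1/2 O, 1/2 B.
So P(type B) = 1/2 per child.
P(not type B) = 1/2 for one child; (1/2)^3 = 1/8.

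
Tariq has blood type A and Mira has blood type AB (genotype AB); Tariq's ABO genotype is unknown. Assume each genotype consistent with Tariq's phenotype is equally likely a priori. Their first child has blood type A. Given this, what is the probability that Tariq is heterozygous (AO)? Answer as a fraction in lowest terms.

1/2

Possible genotypes: Tariq ∈ {AA, AO}; Mira ∈ {AB}.
Weight each parental genotype pair by prior × P(type-A child):
  AA × AB: posterior weight 1/2.
  AO × AB: posterior weight 1/2.
Sum the posterior weight over pairs where Tariq is AO: 1/2.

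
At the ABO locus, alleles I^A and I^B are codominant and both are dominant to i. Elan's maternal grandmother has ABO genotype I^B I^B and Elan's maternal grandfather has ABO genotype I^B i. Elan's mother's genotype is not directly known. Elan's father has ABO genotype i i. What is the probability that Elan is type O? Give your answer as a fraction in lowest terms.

Elan's mother's ABO genotype from I^B I^B × I^B i: 1/2 I^B I^B, 1/2 I^B i.
Crossing each possibility with the father i i and summing P(type O): 1/2·0 + 1/2·1/2 = 1/4.

1/4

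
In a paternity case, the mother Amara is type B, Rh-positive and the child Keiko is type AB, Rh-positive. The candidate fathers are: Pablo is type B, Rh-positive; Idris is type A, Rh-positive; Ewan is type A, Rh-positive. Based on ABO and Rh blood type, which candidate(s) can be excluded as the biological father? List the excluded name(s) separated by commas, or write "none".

A candidate is excluded only if no genotype consistent with his phenotype could produce a type AB, Rh-positive child with a type B, Rh-positive mother.
Pablo (type B, Rh+): no genotype consistent with that phenotype can produce a type-AB Rh+ child with a type-B mother.

Pablo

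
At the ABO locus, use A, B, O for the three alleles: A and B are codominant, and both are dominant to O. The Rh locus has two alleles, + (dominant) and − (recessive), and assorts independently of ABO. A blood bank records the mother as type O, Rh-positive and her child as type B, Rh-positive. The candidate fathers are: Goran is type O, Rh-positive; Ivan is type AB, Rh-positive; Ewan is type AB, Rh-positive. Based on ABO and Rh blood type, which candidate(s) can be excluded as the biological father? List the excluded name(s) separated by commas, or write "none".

Goran

A candidate is excluded only if no genotype consistent with his phenotype could produce a type B, Rh-positive child with a type O, Rh-positive mother.
Goran (type O, Rh+): no genotype consistent with that phenotype can produce a type-B Rh+ child with a type-O mother.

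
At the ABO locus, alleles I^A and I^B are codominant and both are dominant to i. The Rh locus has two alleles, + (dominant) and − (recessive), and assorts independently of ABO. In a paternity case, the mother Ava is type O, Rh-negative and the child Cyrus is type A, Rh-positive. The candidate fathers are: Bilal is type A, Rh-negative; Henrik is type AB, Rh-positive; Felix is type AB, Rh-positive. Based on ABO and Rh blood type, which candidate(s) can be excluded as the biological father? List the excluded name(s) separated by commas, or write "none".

Bilal

A candidate is excluded only if no genotype consistent with his phenotype could produce a type A, Rh-positive child with a type O, Rh-negative mother.
Bilal (type A, Rh-): no genotype consistent with that phenotype can produce a type-A Rh+ child with a type-O mother.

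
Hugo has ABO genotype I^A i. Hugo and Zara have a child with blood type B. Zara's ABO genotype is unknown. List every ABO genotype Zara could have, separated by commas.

I^A I^B, I^B I^B, I^B i

For each candidate genotype of Zara, check whether crossing it with I^A i can produce every observed child phenotype.
  I^A I^A → possible child types {A} ✗
  I^A I^B → possible child types {A, B, AB} ✓
  I^A i → possible child types {O, A} ✗
  I^B I^B → possible child types {B, AB} ✓
  I^B i → possible child types {O, A, B, AB} ✓
  i i → possible child types {O, A} ✗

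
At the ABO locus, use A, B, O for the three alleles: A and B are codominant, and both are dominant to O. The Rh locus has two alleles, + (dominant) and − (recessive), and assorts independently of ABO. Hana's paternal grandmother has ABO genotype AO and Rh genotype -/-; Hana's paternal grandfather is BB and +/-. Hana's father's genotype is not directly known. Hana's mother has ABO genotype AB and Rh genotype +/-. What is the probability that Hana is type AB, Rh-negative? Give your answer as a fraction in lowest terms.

9/64

Hana's father's ABO genotype from AO × BB: 1/2 AB, 1/2 BO.
Crossing each possibility with the mother AB and summing P(type AB): 1/2·1/2 + 1/2·1/4 = 3/8.
Similarly for Rh via the father's Rh distribution: P(Rh-) = 3/8.
Independent loci: 3/8 × 3/8 = 9/64.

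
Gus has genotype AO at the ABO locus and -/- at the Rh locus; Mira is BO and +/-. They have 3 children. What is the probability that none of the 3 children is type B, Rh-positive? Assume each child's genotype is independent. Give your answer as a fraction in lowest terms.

343/512

ABO cross AO × BO → 1/4 O, 1/4 A, 1/4 B, 1/4 AB.
Rh cross -/- × +/- → 1/2 Rh+, 1/2 Rh-; so P(type B, Rh-positive) = 1/4 × 1/2 = 1/8 per child.
P(not type B, Rh-positive) = 7/8 for one child; (7/8)^3 = 343/512.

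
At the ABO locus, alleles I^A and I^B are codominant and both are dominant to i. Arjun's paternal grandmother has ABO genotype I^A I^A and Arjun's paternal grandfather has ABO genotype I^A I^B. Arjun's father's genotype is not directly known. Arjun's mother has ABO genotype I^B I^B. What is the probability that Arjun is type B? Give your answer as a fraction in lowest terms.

Arjun's father's ABO genotype from I^A I^A × I^A I^B: 1/2 I^A I^A, 1/2 I^A I^B.
Crossing each possibility with the mother I^B I^B and summing P(type B): 1/2·0 + 1/2·1/2 = 1/4.

1/4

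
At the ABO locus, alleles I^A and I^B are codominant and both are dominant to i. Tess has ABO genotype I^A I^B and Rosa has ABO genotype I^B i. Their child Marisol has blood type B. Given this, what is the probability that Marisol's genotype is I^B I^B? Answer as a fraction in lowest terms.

Cross I^A I^B × I^B i → 1/4 I^A I^B, 1/4 I^A i, 1/4 I^B I^B, 1/4 I^B i.
Type-B genotypes among offspring: I^B I^B (1/4), I^B i (1/4); total 1/2.
P(I^B I^B | type B) = (1/4) / (1/2) = 1/2.

1/2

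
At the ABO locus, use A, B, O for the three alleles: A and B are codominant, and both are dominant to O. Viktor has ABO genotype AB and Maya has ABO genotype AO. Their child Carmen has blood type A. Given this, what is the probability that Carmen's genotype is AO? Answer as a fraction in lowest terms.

Cross AB × AO → 1/4 AA, 1/4 AB, 1/4 AO, 1/4 BO.
Type-A genotypes among offspring: AA (1/4), AO (1/4); total 1/2.
P(AO | type A) = (1/4) / (1/2) = 1/2.

1/2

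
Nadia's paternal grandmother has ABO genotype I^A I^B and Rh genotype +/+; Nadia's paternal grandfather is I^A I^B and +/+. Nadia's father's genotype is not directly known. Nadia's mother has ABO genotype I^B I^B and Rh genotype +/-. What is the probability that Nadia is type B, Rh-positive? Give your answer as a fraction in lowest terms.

1/2

Nadia's father's ABO genotype from I^A I^B × I^A I^B: 1/4 I^A I^A, 1/2 I^A I^B, 1/4 I^B I^B.
Crossing each possibility with the mother I^B I^B and summing P(type B): 1/4·0 + 1/2·1/2 + 1/4·1 = 1/2.
Similarly for Rh via the father's Rh distribution: P(Rh+) = 1.
Independent loci: 1/2 × 1 = 1/2.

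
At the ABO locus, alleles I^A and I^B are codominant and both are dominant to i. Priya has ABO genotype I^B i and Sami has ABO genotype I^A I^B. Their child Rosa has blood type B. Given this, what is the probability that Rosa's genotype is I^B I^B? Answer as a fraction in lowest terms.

1/2

Cross I^B i × I^A I^B → 1/4 I^A I^B, 1/4 I^A i, 1/4 I^B I^B, 1/4 I^B i.
Type-B genotypes among offspring: I^B I^B (1/4), I^B i (1/4); total 1/2.
P(I^B I^B | type B) = (1/4) / (1/2) = 1/2.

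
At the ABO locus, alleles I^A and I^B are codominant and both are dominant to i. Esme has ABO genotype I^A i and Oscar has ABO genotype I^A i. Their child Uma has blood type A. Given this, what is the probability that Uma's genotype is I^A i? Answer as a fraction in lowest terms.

Cross I^A i × I^A i → 1/4 I^A I^A, 1/2 I^A i, 1/4 i i.
Type-A genotypes among offspring: I^A I^A (1/4), I^A i (1/2); total 3/4.
P(I^A i | type A) = (1/2) / (3/4) = 2/3.

2/3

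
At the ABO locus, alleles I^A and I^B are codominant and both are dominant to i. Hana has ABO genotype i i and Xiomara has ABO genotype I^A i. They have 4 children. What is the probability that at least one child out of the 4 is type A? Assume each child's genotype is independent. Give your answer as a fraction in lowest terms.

ABO cross i i × I^A i → 1/2 O, 1/2 A.
So P(type A) = 1/2 per child.
P(none) = (1/2)^4 = 1/16; P(at least one) = 1 − 1/16 = 15/16.

15/16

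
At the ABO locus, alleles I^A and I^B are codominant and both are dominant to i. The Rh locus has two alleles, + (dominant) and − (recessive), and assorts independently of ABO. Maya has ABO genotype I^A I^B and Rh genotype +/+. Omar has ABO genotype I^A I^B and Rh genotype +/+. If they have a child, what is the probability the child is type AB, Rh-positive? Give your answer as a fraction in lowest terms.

ABO cross I^A I^B × I^A I^B → offspring phenotypes: 1/4 A, 1/4 B, 1/2 AB.
Rh cross +/+ × +/+ → 1 Rh+.
Independent loci: P(type AB, Rh-positive) = 1/2 × 1 = 1/2.

1/2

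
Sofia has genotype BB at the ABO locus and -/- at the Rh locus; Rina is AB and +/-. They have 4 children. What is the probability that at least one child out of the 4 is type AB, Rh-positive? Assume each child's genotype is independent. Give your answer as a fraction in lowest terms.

ABO cross BB × AB → 1/2 B, 1/2 AB.
Rh cross -/- × +/- → 1/2 Rh+, 1/2 Rh-; so P(type AB, Rh-positive) = 1/2 × 1/2 = 1/4 per child.
P(none) = (3/4)^4 = 81/256; P(at least one) = 1 − 81/256 = 175/256.

175/256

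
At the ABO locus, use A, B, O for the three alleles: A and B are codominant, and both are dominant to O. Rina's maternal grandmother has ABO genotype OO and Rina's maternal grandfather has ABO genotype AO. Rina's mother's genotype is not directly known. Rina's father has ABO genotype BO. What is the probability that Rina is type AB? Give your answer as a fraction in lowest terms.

1/8

Rina's mother's ABO genotype from OO × AO: 1/2 AO, 1/2 OO.
Crossing each possibility with the father BO and summing P(type AB): 1/2·1/4 + 1/2·0 = 1/8.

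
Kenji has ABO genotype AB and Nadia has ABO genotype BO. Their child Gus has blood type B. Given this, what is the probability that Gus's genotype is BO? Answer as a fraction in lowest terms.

Cross AB × BO → 1/4 AB, 1/4 AO, 1/4 BB, 1/4 BO.
Type-B genotypes among offspring: BB (1/4), BO (1/4); total 1/2.
P(BO | type B) = (1/4) / (1/2) = 1/2.

1/2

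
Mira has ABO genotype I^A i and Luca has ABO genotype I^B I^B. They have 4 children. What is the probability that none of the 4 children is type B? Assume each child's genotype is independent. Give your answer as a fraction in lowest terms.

ABO cross I^A i × I^B I^B → 1/2 B, 1/2 AB.
So P(type B) = 1/2 per child.
P(not type B) = 1/2 for one child; (1/2)^4 = 1/16.

1/16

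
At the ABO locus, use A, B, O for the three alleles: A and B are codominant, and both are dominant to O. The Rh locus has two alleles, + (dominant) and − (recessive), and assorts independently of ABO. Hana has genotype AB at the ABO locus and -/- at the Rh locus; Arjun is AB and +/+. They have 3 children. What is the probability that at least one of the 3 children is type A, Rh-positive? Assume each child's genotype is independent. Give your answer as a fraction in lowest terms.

37/64

ABO cross AB × AB → 1/4 A, 1/4 B, 1/2 AB.
Rh cross -/- × +/+ → 1 Rh+; so P(type A, Rh-positive) = 1/4 × 1 = 1/4 per child.
P(none) = (3/4)^3 = 27/64; P(at least one) = 1 − 27/64 = 37/64.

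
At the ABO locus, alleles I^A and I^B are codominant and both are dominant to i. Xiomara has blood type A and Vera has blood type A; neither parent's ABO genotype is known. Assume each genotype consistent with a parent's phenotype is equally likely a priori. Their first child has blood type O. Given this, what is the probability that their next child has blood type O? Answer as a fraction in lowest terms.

1/4

Possible genotypes: Xiomara ∈ {I^A I^A, I^A i}; Vera ∈ {I^A I^A, I^A i}.
Weight each parental genotype pair by prior × P(type-O child):
  I^A i × I^A i: posterior weight 1; P(next child type O) = 1/4.
Weighted sum = 1/4.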